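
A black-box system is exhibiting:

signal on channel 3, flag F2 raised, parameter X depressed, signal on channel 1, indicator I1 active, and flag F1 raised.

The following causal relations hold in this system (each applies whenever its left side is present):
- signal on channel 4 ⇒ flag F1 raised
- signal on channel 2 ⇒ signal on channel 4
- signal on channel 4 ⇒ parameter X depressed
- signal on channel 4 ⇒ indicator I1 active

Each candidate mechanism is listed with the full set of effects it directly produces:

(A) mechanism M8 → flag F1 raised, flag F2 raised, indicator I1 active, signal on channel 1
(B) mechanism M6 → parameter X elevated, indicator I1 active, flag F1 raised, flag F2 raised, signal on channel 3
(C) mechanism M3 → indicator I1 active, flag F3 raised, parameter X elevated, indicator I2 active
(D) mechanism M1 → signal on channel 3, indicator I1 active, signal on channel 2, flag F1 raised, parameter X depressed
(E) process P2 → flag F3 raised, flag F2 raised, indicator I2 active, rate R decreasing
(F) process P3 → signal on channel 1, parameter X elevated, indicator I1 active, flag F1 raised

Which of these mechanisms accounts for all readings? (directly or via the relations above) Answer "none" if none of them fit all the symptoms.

For each candidate, compare predicted effects to what was observed:
(A) mechanism M8 — does not account for signal on channel 3, parameter X depressed
(B) mechanism M6 — fails on parameter X depressed, signal on channel 1 (predicts parameter X elevated, not parameter X depressed)
(C) mechanism M3 — signal on channel 3 miss; flag F2 raised miss; parameter X depressed miss; signal on channel 1 miss; indicator I1 active match; flag F1 raised miss
(D) mechanism M1 — does not account for flag F2 raised, signal on channel 1
(E) process P2 — does not account for signal on channel 3, parameter X depressed, signal on channel 1, indicator I1 active, flag F1 raised
(F) process P3 — signal on channel 3 miss; flag F2 raised miss; parameter X depressed miss; signal on channel 1 match; indicator I1 active match; flag F1 raised match
No candidate is consistent with all observations.

none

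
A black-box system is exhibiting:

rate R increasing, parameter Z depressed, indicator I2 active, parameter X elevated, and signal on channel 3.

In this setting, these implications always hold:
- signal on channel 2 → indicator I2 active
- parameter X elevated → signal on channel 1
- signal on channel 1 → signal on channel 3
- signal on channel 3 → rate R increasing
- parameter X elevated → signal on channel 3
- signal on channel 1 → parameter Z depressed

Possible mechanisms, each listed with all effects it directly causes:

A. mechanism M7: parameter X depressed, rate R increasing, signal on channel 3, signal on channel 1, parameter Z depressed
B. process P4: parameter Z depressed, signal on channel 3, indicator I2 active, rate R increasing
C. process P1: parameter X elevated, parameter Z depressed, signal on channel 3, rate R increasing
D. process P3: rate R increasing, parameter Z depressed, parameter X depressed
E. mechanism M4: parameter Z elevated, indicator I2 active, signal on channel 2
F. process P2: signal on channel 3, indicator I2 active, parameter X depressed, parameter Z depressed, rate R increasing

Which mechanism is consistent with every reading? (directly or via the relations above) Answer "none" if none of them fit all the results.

none

Testing each hypothesis:
(A) mechanism M7 — fails on indicator I2 active, parameter X elevated (predicts parameter X depressed, not parameter X elevated)
(B) process P4 — does not account for parameter X elevated
(C) process P1 — does not account for indicator I2 active
(D) process P3 — rate R increasing yes; parameter Z depressed yes; indicator I2 active NO; parameter X elevated NO; signal on channel 3 NO
(E) mechanism M4 — rate R increasing NO; parameter Z depressed NO; indicator I2 active yes; parameter X elevated NO; signal on channel 3 NO
(F) process P2 — rate R increasing yes; parameter Z depressed yes; indicator I2 active yes; parameter X elevated NO; signal on channel 3 yes
No candidate is consistent with all observations.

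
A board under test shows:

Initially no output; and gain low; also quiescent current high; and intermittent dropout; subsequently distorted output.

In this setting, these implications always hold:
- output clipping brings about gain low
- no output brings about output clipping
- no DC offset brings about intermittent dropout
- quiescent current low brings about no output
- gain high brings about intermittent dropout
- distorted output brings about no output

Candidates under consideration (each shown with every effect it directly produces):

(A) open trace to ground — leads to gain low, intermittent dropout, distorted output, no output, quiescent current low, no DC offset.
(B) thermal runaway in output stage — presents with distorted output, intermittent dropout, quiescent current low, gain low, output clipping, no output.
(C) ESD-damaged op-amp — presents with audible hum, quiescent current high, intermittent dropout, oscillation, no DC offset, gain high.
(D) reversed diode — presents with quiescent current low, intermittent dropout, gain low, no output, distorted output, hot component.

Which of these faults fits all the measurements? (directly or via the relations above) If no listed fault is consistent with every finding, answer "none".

none

Checking each candidate against the observations:
(A) open trace to ground — no output ✓; gain low ✓; quiescent current high ✗; intermittent dropout ✓; distorted output ✓
(B) thermal runaway in output stage — fails on quiescent current high (predicts quiescent current low, not quiescent current high)
(C) ESD-damaged op-amp — fails on no output, gain low, distorted output (predicts gain high, not gain low)
(D) reversed diode — no output ✓; gain low ✓; quiescent current high ✗; intermittent dropout ✓; distorted output ✓
No candidate is consistent with all observations.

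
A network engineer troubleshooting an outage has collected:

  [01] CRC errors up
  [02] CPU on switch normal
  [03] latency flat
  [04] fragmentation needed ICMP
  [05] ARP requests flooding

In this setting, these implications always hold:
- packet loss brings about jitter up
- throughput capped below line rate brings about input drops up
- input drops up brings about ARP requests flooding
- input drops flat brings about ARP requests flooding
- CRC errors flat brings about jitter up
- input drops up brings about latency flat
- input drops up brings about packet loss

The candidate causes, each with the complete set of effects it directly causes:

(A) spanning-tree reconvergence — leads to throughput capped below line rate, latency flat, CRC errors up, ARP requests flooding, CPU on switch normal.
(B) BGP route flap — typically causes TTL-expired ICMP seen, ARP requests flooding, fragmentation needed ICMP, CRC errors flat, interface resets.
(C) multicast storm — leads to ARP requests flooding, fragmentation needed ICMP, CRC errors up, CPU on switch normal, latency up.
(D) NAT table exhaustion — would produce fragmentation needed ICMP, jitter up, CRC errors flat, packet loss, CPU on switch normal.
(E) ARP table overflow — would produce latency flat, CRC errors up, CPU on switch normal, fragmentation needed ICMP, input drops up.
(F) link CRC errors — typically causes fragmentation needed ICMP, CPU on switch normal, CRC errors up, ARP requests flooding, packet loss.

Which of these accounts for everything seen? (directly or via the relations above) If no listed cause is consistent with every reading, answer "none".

E

Per-candidate check:
(A) spanning-tree reconvergence — CRC errors up yes; CPU on switch normal yes; latency flat yes; fragmentation needed ICMP NO; ARP requests flooding yes
(B) BGP route flap — CRC errors up NO; CPU on switch normal NO; latency flat NO; fragmentation needed ICMP yes; ARP requests flooding yes
(C) multicast storm — fails on latency flat (predicts latency up, not latency flat)
(D) NAT table exhaustion — CRC errors up NO; CPU on switch normal yes; latency flat NO; fragmentation needed ICMP yes; ARP requests flooding NO
(E) ARP table overflow — accounts for every observation (ARP requests flooding via input drops up → ARP requests flooding)
(F) link CRC errors — CRC errors up yes; CPU on switch normal yes; latency flat NO; fragmentation needed ICMP yes; ARP requests flooding yes
(E) is the only candidate with no mismatches.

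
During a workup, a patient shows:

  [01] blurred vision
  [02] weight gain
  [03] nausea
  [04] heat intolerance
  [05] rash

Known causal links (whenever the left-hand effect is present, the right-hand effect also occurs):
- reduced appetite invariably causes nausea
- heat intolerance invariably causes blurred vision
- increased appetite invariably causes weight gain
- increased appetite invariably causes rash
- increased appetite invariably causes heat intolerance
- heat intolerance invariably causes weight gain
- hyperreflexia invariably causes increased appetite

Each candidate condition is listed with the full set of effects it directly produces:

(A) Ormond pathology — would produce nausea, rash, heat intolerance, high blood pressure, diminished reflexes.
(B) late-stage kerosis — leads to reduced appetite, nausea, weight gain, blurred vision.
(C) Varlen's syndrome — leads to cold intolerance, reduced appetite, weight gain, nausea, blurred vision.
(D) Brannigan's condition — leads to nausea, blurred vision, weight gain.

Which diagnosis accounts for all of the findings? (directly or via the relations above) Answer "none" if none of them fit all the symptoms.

A

Checking each candidate against the observations:
(A) Ormond pathology — accounts for every observation (blurred vision via heat intolerance → blurred vision)
(B) late-stage kerosis — does not account for heat intolerance, rash
(C) Varlen's syndrome — fails on heat intolerance, rash (predicts cold intolerance, not heat intolerance)
(D) Brannigan's condition — does not account for heat intolerance, rash
(A) is the only candidate with no mismatches.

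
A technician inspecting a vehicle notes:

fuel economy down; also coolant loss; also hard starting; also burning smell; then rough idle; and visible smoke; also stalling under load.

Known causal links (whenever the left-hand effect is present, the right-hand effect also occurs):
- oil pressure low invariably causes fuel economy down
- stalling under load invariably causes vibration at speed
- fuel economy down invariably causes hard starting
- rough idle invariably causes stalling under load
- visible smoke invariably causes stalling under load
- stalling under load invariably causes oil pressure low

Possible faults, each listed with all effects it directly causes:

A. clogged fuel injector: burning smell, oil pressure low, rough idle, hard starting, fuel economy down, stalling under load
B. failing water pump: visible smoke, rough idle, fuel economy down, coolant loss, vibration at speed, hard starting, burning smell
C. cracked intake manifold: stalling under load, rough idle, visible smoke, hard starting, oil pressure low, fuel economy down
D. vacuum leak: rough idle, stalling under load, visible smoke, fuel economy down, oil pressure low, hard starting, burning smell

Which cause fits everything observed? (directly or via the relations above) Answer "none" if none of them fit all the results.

For each candidate, compare predicted effects to what was observed:
(A) clogged fuel injector — does not account for coolant loss, visible smoke
(B) failing water pump — fuel economy down +; coolant loss +; hard starting +; burning smell +; rough idle +; visible smoke +; stalling under load + (via rough idle → stalling under load)
(C) cracked intake manifold — fuel economy down +; coolant loss -; hard starting +; burning smell -; rough idle +; visible smoke +; stalling under load +
(D) vacuum leak — fuel economy down +; coolant loss -; hard starting +; burning smell +; rough idle +; visible smoke +; stalling under load +
Only (B) is consistent with every observation.

B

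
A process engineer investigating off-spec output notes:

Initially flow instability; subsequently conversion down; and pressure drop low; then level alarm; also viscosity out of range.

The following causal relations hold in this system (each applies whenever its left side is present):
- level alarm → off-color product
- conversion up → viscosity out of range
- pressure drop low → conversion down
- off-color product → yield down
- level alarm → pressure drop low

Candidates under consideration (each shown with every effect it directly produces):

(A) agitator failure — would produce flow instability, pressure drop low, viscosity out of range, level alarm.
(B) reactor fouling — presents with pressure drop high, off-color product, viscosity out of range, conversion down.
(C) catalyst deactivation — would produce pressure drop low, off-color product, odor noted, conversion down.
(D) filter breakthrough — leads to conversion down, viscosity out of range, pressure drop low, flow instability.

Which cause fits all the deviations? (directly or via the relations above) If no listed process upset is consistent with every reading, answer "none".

A

Testing each hypothesis:
(A) agitator failure — flow instability yes; conversion down yes (via pressure drop low → conversion down); pressure drop low yes; level alarm yes; viscosity out of range yes
(B) reactor fouling — flow instability NO; conversion down yes; pressure drop low NO; level alarm NO; viscosity out of range yes
(C) catalyst deactivation — does not account for flow instability, level alarm, viscosity out of range
(D) filter breakthrough — does not account for level alarm
(A) is the only candidate with no mismatches.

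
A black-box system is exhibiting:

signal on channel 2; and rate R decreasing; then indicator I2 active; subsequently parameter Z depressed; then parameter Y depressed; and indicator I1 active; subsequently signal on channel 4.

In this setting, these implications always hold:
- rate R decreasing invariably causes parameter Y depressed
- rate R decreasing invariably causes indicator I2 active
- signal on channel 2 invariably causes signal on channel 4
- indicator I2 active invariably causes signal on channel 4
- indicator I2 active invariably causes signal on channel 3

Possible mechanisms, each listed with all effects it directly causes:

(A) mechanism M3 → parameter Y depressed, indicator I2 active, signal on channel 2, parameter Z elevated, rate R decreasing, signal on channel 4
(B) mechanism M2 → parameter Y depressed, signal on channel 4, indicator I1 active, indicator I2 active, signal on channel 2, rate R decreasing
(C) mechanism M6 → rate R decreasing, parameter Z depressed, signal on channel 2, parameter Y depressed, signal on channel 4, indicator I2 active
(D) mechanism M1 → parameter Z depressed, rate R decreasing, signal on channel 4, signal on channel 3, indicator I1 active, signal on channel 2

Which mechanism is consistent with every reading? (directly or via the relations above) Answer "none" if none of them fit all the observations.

D

Per-candidate check:
(A) mechanism M3 — fails on parameter Z depressed, indicator I1 active (predicts parameter Z elevated, not parameter Z depressed)
(B) mechanism M2 — does not account for parameter Z depressed
(C) mechanism M6 — does not account for indicator I1 active
(D) mechanism M1 — accounts for every observation (indicator I2 active by rate R decreasing → indicator I2 active)
(D) is the only candidate with no mismatches.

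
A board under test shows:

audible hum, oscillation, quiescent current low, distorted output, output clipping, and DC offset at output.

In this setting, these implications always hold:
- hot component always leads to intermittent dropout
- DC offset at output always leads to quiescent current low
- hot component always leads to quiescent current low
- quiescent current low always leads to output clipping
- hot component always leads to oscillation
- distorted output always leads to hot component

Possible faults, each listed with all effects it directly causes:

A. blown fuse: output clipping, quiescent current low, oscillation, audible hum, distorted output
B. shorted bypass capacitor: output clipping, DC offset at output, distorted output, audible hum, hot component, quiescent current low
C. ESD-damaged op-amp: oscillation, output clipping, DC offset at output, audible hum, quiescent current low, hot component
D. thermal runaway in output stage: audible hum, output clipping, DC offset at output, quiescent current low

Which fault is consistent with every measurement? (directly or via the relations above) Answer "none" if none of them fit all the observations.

B

Checking each candidate against the observations:
(A) blown fuse — does not account for DC offset at output
(B) shorted bypass capacitor — audible hum ✓; oscillation ✓ (by hot component → oscillation); quiescent current low ✓; distorted output ✓; output clipping ✓; DC offset at output ✓
(C) ESD-damaged op-amp — does not account for distorted output
(D) thermal runaway in output stage — audible hum ✓; oscillation ✗; quiescent current low ✓; distorted output ✗; output clipping ✓; DC offset at output ✓
(B) is the only candidate with no mismatches.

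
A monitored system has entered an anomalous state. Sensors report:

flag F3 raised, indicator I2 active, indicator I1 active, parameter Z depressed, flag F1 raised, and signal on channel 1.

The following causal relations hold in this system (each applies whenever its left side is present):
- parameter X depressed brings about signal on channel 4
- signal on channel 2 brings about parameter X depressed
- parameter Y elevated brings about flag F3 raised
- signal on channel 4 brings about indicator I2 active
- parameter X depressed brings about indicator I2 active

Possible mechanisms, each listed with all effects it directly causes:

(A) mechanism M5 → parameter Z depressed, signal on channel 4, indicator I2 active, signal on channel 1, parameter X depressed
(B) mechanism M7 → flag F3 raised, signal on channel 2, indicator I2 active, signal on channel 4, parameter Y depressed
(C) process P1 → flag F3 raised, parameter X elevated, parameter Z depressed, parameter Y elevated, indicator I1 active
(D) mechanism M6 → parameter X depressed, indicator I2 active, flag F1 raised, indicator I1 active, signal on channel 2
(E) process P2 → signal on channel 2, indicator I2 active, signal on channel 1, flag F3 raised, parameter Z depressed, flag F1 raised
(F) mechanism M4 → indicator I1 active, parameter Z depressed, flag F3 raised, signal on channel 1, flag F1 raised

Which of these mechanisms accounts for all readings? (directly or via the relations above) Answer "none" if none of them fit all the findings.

For each candidate, compare predicted effects to what was observed:
(A) mechanism M5 — does not account for flag F3 raised, indicator I1 active, flag F1 raised
(B) mechanism M7 — flag F3 raised match; indicator I2 active match; indicator I1 active miss; parameter Z depressed miss; flag F1 raised miss; signal on channel 1 miss
(C) process P1 — does not account for indicator I2 active, flag F1 raised, signal on channel 1
(D) mechanism M6 — does not account for flag F3 raised, parameter Z depressed, signal on channel 1
(E) process P2 — does not account for indicator I1 active
(F) mechanism M4 — flag F3 raised match; indicator I2 active miss; indicator I1 active match; parameter Z depressed match; flag F1 raised match; signal on channel 1 match
No candidate is consistent with all observations.

none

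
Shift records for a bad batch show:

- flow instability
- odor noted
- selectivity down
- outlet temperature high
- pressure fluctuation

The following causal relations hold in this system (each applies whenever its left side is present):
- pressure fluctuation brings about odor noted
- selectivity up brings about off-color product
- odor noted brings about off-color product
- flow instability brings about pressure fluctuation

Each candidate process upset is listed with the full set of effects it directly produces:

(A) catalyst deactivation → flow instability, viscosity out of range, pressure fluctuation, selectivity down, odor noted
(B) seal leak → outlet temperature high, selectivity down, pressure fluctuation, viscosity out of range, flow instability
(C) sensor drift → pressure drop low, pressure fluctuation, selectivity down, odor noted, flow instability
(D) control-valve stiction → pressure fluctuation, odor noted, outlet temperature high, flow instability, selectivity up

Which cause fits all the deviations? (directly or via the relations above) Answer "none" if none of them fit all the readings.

B

Per-candidate check:
(A) catalyst deactivation — flow instability match; odor noted match; selectivity down match; outlet temperature high miss; pressure fluctuation match
(B) seal leak — accounts for every observation (odor noted through pressure fluctuation → odor noted)
(C) sensor drift — does not account for outlet temperature high
(D) control-valve stiction — flow instability match; odor noted match; selectivity down miss; outlet temperature high match; pressure fluctuation match
Only (B) is consistent with every observation.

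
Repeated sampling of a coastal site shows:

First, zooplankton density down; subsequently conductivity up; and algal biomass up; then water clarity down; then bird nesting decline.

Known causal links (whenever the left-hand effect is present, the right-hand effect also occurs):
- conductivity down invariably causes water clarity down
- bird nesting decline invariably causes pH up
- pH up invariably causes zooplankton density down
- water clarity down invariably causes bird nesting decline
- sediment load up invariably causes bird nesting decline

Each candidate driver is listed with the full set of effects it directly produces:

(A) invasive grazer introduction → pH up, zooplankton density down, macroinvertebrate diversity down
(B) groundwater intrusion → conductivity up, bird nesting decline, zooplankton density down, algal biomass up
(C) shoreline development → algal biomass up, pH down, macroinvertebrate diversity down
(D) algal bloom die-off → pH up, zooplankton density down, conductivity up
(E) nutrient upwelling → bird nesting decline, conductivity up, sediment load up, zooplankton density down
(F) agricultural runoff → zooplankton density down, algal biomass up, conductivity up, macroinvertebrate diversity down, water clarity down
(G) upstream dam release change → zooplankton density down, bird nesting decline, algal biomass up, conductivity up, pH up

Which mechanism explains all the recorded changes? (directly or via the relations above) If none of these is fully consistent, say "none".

Checking each candidate against the observations:
(A) invasive grazer introduction — zooplankton density down yes; conductivity up NO; algal biomass up NO; water clarity down NO; bird nesting decline NO
(B) groundwater intrusion — does not account for water clarity down
(C) shoreline development — zooplankton density down NO; conductivity up NO; algal biomass up yes; water clarity down NO; bird nesting decline NO
(D) algal bloom die-off — zooplankton density down yes; conductivity up yes; algal biomass up NO; water clarity down NO; bird nesting decline NO
(E) nutrient upwelling — does not account for algal biomass up, water clarity down
(F) agricultural runoff — zooplankton density down yes; conductivity up yes; algal biomass up yes; water clarity down yes; bird nesting decline yes (via water clarity down → bird nesting decline)
(G) upstream dam release change — zooplankton density down yes; conductivity up yes; algal biomass up yes; water clarity down NO; bird nesting decline yes
(F) is the only candidate with no mismatches.

F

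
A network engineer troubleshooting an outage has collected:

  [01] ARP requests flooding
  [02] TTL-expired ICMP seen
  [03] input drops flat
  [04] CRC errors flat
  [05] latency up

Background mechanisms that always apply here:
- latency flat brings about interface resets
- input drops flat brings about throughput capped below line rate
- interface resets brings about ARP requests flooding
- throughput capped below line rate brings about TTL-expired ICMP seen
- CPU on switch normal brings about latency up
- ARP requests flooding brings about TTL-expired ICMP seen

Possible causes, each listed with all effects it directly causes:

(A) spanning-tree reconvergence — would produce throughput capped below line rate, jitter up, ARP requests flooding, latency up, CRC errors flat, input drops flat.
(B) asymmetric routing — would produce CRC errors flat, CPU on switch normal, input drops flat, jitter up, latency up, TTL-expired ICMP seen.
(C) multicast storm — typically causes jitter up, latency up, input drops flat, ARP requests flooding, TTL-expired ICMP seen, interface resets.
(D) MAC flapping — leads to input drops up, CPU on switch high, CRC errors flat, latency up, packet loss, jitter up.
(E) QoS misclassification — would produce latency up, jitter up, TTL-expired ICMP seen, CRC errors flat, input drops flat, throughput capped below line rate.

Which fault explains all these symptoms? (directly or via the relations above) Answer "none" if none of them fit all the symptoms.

A

For each candidate, compare predicted effects to what was observed:
(A) spanning-tree reconvergence — ARP requests flooding yes; TTL-expired ICMP seen yes (via throughput capped below line rate → TTL-expired ICMP seen); input drops flat yes; CRC errors flat yes; latency up yes
(B) asymmetric routing — does not account for ARP requests flooding
(C) multicast storm — does not account for CRC errors flat
(D) MAC flapping — ARP requests flooding NO; TTL-expired ICMP seen NO; input drops flat NO; CRC errors flat yes; latency up yes
(E) QoS misclassification — ARP requests flooding NO; TTL-expired ICMP seen yes; input drops flat yes; CRC errors flat yes; latency up yes
(A) alone accounts for all the evidence.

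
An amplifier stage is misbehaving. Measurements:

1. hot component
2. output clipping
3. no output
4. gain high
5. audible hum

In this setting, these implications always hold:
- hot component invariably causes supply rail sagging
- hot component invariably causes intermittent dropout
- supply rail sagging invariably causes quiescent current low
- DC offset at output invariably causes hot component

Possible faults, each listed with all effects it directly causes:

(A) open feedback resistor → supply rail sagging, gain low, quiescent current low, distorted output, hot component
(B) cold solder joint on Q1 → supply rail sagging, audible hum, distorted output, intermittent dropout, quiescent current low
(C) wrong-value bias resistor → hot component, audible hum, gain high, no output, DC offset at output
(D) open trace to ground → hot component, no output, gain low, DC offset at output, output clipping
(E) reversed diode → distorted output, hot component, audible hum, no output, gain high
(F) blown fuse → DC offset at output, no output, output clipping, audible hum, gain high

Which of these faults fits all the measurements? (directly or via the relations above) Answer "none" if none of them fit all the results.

F

Checking each candidate against the observations:
(A) open feedback resistor — hot component +; output clipping -; no output -; gain high -; audible hum -
(B) cold solder joint on Q1 — hot component -; output clipping -; no output -; gain high -; audible hum +
(C) wrong-value bias resistor — does not account for output clipping
(D) open trace to ground — fails on gain high, audible hum (predicts gain low, not gain high)
(E) reversed diode — hot component +; output clipping -; no output +; gain high +; audible hum +
(F) blown fuse — hot component + (by DC offset at output → hot component); output clipping +; no output +; gain high +; audible hum +
(F) alone accounts for all the evidence.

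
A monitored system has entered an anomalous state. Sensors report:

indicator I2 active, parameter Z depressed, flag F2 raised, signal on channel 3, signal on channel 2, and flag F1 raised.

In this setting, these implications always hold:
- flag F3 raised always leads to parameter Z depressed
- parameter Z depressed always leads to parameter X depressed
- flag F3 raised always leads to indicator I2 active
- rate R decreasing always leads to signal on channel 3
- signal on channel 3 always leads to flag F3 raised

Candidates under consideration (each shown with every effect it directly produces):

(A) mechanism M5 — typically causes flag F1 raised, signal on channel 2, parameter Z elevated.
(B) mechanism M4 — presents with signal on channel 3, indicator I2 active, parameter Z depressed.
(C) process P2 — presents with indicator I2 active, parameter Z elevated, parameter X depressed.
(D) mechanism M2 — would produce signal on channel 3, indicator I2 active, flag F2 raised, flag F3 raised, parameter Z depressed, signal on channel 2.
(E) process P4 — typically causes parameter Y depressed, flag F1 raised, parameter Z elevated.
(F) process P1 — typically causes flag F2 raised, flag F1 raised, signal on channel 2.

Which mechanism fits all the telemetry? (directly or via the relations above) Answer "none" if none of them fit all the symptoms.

none

Testing each hypothesis:
(A) mechanism M5 — indicator I2 active -; parameter Z depressed -; flag F2 raised -; signal on channel 3 -; signal on channel 2 +; flag F1 raised +
(B) mechanism M4 — indicator I2 active +; parameter Z depressed +; flag F2 raised -; signal on channel 3 +; signal on channel 2 -; flag F1 raised -
(C) process P2 — fails on parameter Z depressed, flag F2 raised, signal on channel 3, signal on channel 2, flag F1 raised (predicts parameter Z elevated, not parameter Z depressed)
(D) mechanism M2 — does not account for flag F1 raised
(E) process P4 — indicator I2 active -; parameter Z depressed -; flag F2 raised -; signal on channel 3 -; signal on channel 2 -; flag F1 raised +
(F) process P1 — does not account for indicator I2 active, parameter Z depressed, signal on channel 3
Every candidate fails on at least one observation.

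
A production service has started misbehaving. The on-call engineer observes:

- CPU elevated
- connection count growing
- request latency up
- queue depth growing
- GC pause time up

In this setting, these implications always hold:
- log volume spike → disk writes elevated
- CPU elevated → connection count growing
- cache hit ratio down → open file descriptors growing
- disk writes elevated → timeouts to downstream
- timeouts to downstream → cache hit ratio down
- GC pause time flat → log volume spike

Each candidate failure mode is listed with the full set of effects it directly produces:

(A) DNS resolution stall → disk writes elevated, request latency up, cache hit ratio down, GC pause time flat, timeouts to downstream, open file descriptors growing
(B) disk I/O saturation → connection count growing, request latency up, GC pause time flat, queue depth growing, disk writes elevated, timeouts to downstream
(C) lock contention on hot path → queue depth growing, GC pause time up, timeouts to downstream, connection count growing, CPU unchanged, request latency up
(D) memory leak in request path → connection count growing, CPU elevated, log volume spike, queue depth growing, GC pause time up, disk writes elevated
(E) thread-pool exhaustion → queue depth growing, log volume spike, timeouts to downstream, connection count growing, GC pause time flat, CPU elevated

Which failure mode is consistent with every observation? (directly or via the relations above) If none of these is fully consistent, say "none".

Checking each candidate against the observations:
(A) DNS resolution stall — CPU elevated miss; connection count growing miss; request latency up match; queue depth growing miss; GC pause time up miss
(B) disk I/O saturation — CPU elevated miss; connection count growing match; request latency up match; queue depth growing match; GC pause time up miss
(C) lock contention on hot path — CPU elevated miss; connection count growing match; request latency up match; queue depth growing match; GC pause time up match
(D) memory leak in request path — CPU elevated match; connection count growing match; request latency up miss; queue depth growing match; GC pause time up match
(E) thread-pool exhaustion — CPU elevated match; connection count growing match; request latency up miss; queue depth growing match; GC pause time up miss
Every candidate fails on at least one observation.

none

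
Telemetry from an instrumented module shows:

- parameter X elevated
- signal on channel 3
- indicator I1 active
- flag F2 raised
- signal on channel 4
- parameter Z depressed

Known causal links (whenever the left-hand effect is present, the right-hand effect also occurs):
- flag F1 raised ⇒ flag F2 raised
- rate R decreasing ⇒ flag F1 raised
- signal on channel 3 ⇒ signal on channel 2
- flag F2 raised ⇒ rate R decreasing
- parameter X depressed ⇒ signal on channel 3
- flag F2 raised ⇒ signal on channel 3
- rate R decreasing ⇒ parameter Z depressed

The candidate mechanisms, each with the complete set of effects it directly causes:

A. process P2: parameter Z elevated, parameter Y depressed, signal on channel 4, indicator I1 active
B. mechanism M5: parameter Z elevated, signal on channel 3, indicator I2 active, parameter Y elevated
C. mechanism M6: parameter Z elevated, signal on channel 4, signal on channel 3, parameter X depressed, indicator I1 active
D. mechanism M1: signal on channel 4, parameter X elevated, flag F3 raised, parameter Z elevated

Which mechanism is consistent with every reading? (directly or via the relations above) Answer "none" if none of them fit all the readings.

Testing each hypothesis:
(A) process P2 — parameter X elevated -; signal on channel 3 -; indicator I1 active +; flag F2 raised -; signal on channel 4 +; parameter Z depressed -
(B) mechanism M5 — parameter X elevated -; signal on channel 3 +; indicator I1 active -; flag F2 raised -; signal on channel 4 -; parameter Z depressed -
(C) mechanism M6 — fails on parameter X elevated, flag F2 raised, parameter Z depressed (predicts parameter X depressed, not parameter X elevated; predicts parameter Z elevated, not parameter Z depressed)
(D) mechanism M1 — fails on signal on channel 3, indicator I1 active, flag F2 raised, parameter Z depressed (predicts parameter Z elevated, not parameter Z depressed)
None of the listed candidates fits everything.

none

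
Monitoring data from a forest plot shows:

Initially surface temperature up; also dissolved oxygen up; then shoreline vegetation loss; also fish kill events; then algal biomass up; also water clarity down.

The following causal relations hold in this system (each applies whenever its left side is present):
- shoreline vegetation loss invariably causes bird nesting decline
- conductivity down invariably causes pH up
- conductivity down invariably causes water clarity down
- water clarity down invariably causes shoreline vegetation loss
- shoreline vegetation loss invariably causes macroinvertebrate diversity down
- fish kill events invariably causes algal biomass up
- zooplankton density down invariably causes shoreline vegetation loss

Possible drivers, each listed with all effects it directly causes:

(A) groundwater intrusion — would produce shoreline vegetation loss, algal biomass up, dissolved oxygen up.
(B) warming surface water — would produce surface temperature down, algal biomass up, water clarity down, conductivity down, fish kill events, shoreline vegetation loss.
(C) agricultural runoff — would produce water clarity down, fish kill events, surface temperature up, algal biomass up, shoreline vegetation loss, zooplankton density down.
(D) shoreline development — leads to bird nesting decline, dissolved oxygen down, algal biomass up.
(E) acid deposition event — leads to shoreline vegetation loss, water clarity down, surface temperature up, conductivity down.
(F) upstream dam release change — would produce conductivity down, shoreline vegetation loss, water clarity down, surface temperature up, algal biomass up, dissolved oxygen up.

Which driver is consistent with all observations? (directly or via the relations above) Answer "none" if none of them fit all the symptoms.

Per-candidate check:
(A) groundwater intrusion — surface temperature up NO; dissolved oxygen up yes; shoreline vegetation loss yes; fish kill events NO; algal biomass up yes; water clarity down NO
(B) warming surface water — fails on surface temperature up, dissolved oxygen up (predicts surface temperature down, not surface temperature up)
(C) agricultural runoff — does not account for dissolved oxygen up
(D) shoreline development — fails on surface temperature up, dissolved oxygen up, shoreline vegetation loss, fish kill events, water clarity down (predicts dissolved oxygen down, not dissolved oxygen up)
(E) acid deposition event — does not account for dissolved oxygen up, fish kill events, algal biomass up
(F) upstream dam release change — does not account for fish kill events
None of the listed candidates fits everything.

none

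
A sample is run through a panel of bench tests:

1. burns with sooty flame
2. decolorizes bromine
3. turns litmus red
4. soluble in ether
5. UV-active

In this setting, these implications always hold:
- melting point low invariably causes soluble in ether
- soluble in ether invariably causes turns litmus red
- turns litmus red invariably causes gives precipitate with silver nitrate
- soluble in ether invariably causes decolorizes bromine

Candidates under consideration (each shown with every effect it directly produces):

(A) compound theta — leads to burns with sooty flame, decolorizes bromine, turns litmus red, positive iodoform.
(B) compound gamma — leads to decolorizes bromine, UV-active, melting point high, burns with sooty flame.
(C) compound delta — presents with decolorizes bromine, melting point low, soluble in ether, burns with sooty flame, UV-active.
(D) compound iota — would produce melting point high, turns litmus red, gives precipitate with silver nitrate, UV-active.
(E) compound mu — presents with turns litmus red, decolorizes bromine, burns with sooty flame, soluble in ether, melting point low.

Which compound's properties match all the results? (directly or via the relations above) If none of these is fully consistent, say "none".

C

For each candidate, compare predicted effects to what was observed:
(A) compound theta — does not account for soluble in ether, UV-active
(B) compound gamma — does not account for turns litmus red, soluble in ether
(C) compound delta — accounts for every observation (turns litmus red via soluble in ether → turns litmus red)
(D) compound iota — does not account for burns with sooty flame, decolorizes bromine, soluble in ether
(E) compound mu — burns with sooty flame yes; decolorizes bromine yes; turns litmus red yes; soluble in ether yes; UV-active NO
(C) is the only candidate with no mismatches.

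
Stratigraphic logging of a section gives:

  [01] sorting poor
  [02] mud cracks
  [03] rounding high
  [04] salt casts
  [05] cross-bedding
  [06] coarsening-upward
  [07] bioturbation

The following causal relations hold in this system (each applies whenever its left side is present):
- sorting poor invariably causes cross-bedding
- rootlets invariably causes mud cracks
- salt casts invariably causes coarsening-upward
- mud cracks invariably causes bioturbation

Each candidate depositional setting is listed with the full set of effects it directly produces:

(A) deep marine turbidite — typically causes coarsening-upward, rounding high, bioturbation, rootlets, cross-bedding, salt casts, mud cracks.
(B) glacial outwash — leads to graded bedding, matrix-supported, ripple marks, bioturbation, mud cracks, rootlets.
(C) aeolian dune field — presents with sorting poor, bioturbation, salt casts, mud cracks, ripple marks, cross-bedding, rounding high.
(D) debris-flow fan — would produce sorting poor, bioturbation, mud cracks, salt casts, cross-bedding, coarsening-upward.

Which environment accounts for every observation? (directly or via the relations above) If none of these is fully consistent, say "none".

C

Checking each candidate against the observations:
(A) deep marine turbidite — does not account for sorting poor
(B) glacial outwash — sorting poor ✗; mud cracks ✓; rounding high ✗; salt casts ✗; cross-bedding ✗; coarsening-upward ✗; bioturbation ✓
(C) aeolian dune field — accounts for every observation (coarsening-upward via salt casts → coarsening-upward)
(D) debris-flow fan — sorting poor ✓; mud cracks ✓; rounding high ✗; salt casts ✓; cross-bedding ✓; coarsening-upward ✓; bioturbation ✓
(C) is the only candidate with no mismatches.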